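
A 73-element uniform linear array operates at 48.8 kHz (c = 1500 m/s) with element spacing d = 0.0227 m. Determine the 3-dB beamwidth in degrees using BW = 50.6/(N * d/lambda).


Step 1: lambda = 1500/48800 = 0.03074 m
Step 2: d/lambda = 0.0227/0.03074 = 0.7385
Step 3: BW = 50.6/(N * d/lambda) = 50.6/(73 * 0.7385) = 0.94

0.94 deg


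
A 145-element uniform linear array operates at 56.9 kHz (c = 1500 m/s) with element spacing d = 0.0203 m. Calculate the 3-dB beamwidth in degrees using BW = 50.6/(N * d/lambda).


Step 1: lambda = 1500/56900 = 0.02636 m
Step 2: d/lambda = 0.0203/0.02636 = 0.7701
Step 3: BW = 50.6/(N * d/lambda) = 50.6/(145 * 0.7701) = 0.45

0.45 deg


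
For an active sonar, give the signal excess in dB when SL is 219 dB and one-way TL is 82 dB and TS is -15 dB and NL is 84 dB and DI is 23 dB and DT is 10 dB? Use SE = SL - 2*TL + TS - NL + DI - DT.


-31 dB


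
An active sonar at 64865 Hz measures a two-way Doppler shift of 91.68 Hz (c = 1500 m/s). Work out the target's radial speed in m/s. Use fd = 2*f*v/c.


1.06 m/s


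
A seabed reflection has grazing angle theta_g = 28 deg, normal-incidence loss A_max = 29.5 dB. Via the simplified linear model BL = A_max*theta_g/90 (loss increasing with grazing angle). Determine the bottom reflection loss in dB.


BL = A_max * theta_g / 90 = 29.5 * 28 / 90 = 9.18

9.18 dB


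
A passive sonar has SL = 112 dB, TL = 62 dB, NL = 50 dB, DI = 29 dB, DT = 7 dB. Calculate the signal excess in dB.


22 dB


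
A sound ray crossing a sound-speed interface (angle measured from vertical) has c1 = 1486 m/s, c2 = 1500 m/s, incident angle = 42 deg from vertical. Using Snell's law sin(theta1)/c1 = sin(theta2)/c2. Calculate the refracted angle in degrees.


42.49 deg


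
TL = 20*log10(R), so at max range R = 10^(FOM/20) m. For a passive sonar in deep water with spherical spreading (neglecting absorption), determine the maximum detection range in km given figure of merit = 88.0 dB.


At max range FOM = TL, so 20*log10(R) = 88.0
R = 10^(88.0/20) = 25118.86 m = 25.12 km

25.12 km


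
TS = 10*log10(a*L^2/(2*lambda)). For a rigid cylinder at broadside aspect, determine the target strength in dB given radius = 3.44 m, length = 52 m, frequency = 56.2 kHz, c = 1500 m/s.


lambda = 1500/56200 = 0.02669 m
TS = 10*log10(3.44*52^2/(2*0.02669)) = 52.41

52.41 dB


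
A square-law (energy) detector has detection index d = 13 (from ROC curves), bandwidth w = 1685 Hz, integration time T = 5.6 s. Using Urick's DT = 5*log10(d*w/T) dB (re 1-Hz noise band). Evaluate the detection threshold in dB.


17.96 dB


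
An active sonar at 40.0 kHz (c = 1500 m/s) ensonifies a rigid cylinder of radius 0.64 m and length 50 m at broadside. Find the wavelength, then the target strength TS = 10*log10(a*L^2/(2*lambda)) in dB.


Step 1: lambda = c/f = 1500/40000 = 0.0375 m
Step 2: TS = 10*log10(a*L^2/(2*lambda)) = 10*log10(0.64*50^2/(2*0.0375)) = 43.29

43.29 dB


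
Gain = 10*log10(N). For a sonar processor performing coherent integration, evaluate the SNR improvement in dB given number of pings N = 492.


Gain = 10*log10(492) = 26.92

26.92 dB


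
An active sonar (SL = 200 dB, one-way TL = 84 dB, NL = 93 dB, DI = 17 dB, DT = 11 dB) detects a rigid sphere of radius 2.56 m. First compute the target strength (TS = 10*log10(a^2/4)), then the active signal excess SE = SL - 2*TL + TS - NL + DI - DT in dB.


Step 1: TS = 10*log10(2.56^2/4) = 2.14 dB
Step 2: SE = SL - 2*TL + TS - NL + DI - DT = 200 - 2*84 + (2.14) - 93 + 17 - 11 = -52.86

-52.86 dB


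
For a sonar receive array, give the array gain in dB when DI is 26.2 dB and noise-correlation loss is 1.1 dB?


25.1 dB


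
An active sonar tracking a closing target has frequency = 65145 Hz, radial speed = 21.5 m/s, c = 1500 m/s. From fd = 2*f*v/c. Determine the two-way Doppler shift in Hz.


1867.49 Hz


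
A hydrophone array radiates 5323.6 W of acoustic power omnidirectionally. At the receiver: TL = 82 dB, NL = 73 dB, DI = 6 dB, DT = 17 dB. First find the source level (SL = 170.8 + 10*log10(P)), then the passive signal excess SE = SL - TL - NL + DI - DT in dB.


Step 1: SL = 170.8 + 10*log10(5323.6) = 208.06 dB
Step 2: SE = SL - TL - NL + DI - DT = 208.06 - 82 - 73 + 6 - 17 = 42.06

42.06 dB


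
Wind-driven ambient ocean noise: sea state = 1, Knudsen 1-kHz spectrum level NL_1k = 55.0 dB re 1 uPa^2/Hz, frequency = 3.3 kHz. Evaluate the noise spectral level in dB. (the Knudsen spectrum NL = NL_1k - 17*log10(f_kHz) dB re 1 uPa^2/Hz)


NL = NL_1k - 17*log10(f_kHz) = 55.0 - 17*log10(3.3) = 55.0 - (8.81) = 46.19

46.19 dB


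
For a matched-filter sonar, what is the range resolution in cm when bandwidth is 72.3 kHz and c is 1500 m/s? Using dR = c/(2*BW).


dR = c/(2*BW) = 1500 / (2 * 72.3e3) = 0.0104 m = 1.04 cm

1.04 cm


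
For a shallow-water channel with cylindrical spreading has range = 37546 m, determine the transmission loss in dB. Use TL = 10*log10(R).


TL = 10*log10(37546) = 45.75

45.75 dB


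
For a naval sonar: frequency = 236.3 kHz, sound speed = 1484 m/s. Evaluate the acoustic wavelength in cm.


lambda = c/f = 1484 / 236300 = 0.0063 m = 0.63 cm

0.63 cm


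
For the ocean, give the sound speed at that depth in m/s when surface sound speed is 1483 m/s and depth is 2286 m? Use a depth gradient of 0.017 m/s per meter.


c = 1483 + 0.017 * 2286 = 1521.862

1521.862 m/s


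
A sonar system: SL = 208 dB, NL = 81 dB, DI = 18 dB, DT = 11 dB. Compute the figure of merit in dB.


FOM = SL - NL + DI - DT = 208 - 81 + 18 - 11 = 134

134 dB


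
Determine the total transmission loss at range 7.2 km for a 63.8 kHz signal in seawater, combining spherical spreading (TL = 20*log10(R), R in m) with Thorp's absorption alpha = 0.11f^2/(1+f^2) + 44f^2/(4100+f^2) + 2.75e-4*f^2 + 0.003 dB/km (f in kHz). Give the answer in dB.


Step 1 (Thorp): alpha = 0.11*4070.44/(1+4070.44) + 44*4070.44/(4100+4070.44) + 2.75e-4*4070.44 + 0.003 = 23.1527 dB/km
Step 2: TL_spread = 20*log10(7200) = 77.15 dB
Step 3: TL_abs = alpha*R = 23.1527 * 7.2 = 166.7 dB
Step 4: TL_total = 77.15 + 166.7 = 243.85

243.85 dB


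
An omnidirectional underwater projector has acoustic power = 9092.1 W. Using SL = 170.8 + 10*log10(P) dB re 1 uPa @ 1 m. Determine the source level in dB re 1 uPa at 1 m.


SL = 170.8 + 10*log10(9092.1) = 170.8 + 39.59 = 210.39

210.39 dB


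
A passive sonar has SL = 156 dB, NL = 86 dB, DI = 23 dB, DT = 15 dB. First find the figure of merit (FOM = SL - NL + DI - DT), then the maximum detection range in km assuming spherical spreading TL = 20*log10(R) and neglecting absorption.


Step 1: FOM = SL - NL + DI - DT = 156 - 86 + 23 - 15 = 78 dB
Step 2: at max range FOM = TL = 20*log10(R), so R = 10^(78/20) = 7943.28 m = 7.94 km

7.94 km


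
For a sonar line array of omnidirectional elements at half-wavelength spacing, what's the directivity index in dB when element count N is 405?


DI = 10*log10(405) = 26.07

26.07 dB


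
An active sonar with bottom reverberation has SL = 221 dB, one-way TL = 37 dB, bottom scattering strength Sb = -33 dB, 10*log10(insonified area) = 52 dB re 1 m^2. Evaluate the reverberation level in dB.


166 dB


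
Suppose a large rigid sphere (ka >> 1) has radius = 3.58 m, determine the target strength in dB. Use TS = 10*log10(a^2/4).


TS = 10*log10(3.58^2 / 4) = 10*log10(3.2041) = 5.06

5.06 dB


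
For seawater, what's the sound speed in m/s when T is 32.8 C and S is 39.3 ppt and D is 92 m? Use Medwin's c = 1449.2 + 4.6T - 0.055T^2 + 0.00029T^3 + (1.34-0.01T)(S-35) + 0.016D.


c = 1449.2 + 4.6*32.8 - 0.055*32.8^2 + 0.00029*32.8^3 + (1.34 - 0.01*32.8)*(39.3 - 35) + 0.016*92 = 1556.97

1556.97 m/s


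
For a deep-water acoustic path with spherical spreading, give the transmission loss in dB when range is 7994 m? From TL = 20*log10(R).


78.06 dB


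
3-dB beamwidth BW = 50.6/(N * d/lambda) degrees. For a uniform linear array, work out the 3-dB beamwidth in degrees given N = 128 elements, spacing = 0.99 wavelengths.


BW = 50.6 / (128 * 0.99) = 50.6 / 126.72 = 0.4

0.4 deg


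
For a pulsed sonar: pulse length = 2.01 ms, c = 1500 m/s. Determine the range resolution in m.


dR = c*tau/2 = 1500 * 2.01e-3 / 2 = 1.5075

1.5075 m


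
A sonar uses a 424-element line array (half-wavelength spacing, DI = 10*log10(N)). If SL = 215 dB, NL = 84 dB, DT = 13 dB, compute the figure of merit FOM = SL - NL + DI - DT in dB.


Step 1: DI = 10*log10(424) = 26.27 dB
Step 2: FOM = SL - NL + DI - DT = 215 - 84 + 26.27 - 13 = 144.27

144.27 dB


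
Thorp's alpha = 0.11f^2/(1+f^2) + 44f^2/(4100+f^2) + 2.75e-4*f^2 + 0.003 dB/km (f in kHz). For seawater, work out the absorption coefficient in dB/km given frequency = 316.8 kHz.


f^2 = 100362.24
alpha = 0.11*100362.24/(1+100362.24) + 44*100362.24/(4100+100362.24) + 2.75e-4*100362.24 + 0.003 = 69.986

69.986 dB/km


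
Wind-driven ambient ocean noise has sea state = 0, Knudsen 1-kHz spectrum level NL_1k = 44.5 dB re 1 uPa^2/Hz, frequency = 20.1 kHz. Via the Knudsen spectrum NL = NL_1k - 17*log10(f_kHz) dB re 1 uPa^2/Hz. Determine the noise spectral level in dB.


22.35 dB


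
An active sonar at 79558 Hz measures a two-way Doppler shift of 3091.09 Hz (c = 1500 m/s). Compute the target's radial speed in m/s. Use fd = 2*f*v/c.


From fd = 2*f*v/c, v = c*fd/(2*f) = 1500 * 3091.09 / (2*79558) = 29.14

29.14 m/s


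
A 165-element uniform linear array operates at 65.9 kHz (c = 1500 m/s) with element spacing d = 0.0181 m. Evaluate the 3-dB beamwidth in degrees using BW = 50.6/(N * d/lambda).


Step 1: lambda = 1500/65900 = 0.02276 m
Step 2: d/lambda = 0.0181/0.02276 = 0.7953
Step 3: BW = 50.6/(N * d/lambda) = 50.6/(165 * 0.7953) = 0.39

0.39 deg


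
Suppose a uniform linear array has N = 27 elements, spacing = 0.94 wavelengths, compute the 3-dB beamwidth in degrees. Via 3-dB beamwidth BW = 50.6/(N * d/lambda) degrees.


BW = 50.6 / (27 * 0.94) = 50.6 / 25.38 = 1.99

1.99 deg


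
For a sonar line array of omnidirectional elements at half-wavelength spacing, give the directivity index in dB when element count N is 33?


DI = 10*log10(33) = 15.19

15.19 dB


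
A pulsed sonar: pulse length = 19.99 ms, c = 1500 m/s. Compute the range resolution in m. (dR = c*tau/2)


14.9925 m


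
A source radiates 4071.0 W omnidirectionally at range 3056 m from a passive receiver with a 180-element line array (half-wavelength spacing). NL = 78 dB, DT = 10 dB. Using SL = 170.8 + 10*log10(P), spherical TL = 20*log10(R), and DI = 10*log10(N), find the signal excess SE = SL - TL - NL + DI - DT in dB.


Step 1: SL = 170.8 + 10*log10(4071.0) = 206.9 dB
Step 2: TL = 20*log10(3056) = 69.7 dB
Step 3: DI = 10*log10(180) = 22.55 dB
Step 4: SE = SL - TL - NL + DI - DT = 206.9 - 69.7 - 78 + 22.55 - 10 = 71.75

71.75 dB


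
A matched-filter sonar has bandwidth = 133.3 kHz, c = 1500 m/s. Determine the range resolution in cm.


0.56 cm


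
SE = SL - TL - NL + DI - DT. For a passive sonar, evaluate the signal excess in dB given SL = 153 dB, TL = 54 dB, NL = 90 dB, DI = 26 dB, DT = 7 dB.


SE = SL - TL - NL + DI - DT = 153 - 54 - 90 + 26 - 7 = 28

28 dB


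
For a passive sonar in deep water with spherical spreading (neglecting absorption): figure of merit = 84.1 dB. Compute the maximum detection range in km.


At max range FOM = TL, so 20*log10(R) = 84.1
R = 10^(84.1/20) = 16032.45 m = 16.03 km

16.03 km


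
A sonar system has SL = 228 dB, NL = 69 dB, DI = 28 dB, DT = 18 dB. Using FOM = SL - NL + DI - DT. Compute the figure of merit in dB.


FOM = SL - NL + DI - DT = 228 - 69 + 28 - 18 = 169

169 dB


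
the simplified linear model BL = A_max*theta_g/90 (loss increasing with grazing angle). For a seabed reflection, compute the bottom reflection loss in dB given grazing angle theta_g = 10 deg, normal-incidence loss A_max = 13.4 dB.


1.49 dB


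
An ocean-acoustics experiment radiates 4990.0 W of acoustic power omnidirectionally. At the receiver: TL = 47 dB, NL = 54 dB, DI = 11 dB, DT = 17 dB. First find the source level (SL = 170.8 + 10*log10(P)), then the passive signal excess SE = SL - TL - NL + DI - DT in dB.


Step 1: SL = 170.8 + 10*log10(4990.0) = 207.78 dB
Step 2: SE = SL - TL - NL + DI - DT = 207.78 - 47 - 54 + 11 - 17 = 100.78

100.78 dB


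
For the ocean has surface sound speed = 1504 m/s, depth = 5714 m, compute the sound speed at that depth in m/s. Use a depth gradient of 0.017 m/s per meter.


c = 1504 + 0.017 * 5714 = 1601.138

1601.138 m/s


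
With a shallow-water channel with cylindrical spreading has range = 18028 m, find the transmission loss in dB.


TL = 10*log10(18028) = 42.56

42.56 dB


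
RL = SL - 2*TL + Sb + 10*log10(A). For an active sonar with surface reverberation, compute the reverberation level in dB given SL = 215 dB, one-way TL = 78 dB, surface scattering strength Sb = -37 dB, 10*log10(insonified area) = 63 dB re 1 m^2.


RL = SL - 2*TL + Sb + 10*log10(A) = 215 - 2*78 + (-37) + 63 = 85

85 dB


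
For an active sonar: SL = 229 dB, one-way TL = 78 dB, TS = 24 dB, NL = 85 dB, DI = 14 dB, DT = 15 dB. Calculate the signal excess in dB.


SE = SL - 2*TL + TS - NL + DI - DT = 229 - 2*78 + (24) - 85 + 14 - 15 = 11

11 dB


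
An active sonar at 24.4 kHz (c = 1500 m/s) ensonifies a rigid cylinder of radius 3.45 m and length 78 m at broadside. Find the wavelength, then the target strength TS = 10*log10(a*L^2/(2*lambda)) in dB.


Step 1: lambda = c/f = 1500/24400 = 0.06148 m
Step 2: TS = 10*log10(a*L^2/(2*lambda)) = 10*log10(3.45*78^2/(2*0.06148)) = 52.32

52.32 dB


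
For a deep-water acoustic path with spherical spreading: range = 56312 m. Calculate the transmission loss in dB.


TL = 20*log10(56312) = 95.01

95.01 dB


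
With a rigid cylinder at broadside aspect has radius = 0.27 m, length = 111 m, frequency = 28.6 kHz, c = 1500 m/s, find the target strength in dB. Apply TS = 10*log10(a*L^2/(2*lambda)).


45.01 dB


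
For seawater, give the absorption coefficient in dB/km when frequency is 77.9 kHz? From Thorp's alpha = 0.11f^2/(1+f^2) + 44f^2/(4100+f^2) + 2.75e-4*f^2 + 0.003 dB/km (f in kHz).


f^2 = 6068.41
alpha = 0.11*6068.41/(1+6068.41) + 44*6068.41/(4100+6068.41) + 2.75e-4*6068.41 + 0.003 = 28.041

28.041 dB/km


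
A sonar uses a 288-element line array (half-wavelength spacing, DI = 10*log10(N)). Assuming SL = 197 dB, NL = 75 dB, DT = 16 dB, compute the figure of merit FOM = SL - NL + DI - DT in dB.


Step 1: DI = 10*log10(288) = 24.59 dB
Step 2: FOM = SL - NL + DI - DT = 197 - 75 + 24.59 - 16 = 130.59

130.59 dB


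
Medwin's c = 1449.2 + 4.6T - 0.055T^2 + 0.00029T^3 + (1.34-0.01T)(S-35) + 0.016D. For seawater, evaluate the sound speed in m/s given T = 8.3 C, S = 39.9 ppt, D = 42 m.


c = 1449.2 + 4.6*8.3 - 0.055*8.3^2 + 0.00029*8.3^3 + (1.34 - 0.01*8.3)*(39.9 - 35) + 0.016*42 = 1490.59

1490.59 m/s


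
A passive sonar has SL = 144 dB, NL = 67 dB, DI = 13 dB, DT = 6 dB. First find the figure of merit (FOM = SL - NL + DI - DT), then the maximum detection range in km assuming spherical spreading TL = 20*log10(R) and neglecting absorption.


Step 1: FOM = SL - NL + DI - DT = 144 - 67 + 13 - 6 = 84 dB
Step 2: at max range FOM = TL = 20*log10(R), so R = 10^(84/20) = 15848.93 m = 15.85 km

15.85 km


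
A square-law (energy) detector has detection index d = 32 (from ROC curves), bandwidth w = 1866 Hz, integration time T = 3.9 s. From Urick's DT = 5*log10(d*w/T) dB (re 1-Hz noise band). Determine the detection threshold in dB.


20.92 dB


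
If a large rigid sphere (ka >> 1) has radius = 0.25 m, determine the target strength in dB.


TS = 10*log10(0.25^2 / 4) = 10*log10(0.015625) = -18.06

-18.06 dB


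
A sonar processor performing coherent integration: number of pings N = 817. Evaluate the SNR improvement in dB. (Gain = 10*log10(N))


Gain = 10*log10(817) = 29.12

29.12 dB


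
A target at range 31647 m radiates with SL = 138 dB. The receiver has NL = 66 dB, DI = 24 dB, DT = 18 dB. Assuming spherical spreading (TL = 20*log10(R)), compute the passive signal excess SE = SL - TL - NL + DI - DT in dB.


-12.01 dB


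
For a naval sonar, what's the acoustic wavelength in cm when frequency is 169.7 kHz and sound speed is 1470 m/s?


lambda = c/f = 1470 / 169700 = 0.0087 m = 0.87 cm

0.87 cm


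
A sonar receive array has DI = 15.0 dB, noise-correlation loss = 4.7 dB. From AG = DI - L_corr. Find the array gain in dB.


AG = DI - L_corr = 15.0 - 4.7 = 10.3

10.3 dB


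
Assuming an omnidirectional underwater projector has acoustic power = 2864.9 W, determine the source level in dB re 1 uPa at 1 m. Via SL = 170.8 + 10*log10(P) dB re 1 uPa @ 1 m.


SL = 170.8 + 10*log10(2864.9) = 170.8 + 34.57 = 205.37

205.37 dB


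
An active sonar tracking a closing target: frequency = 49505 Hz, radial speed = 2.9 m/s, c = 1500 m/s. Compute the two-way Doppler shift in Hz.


fd = 2*f*v/c = 2 * 49505 * 2.9 / 1500 = 191.42

191.42 Hz


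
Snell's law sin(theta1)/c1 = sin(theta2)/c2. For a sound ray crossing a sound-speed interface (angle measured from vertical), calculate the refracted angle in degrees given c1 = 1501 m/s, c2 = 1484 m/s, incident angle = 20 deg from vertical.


sin(theta2) = (c2/c1)*sin(theta1) = (1484/1501)*sin(20 deg) = 0.33815
theta2 = arcsin(0.33815) = 19.76

19.76 deg


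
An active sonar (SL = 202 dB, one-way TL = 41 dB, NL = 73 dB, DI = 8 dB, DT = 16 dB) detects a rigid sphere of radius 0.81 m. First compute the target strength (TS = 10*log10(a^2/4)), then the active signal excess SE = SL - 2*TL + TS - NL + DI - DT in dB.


Step 1: TS = 10*log10(0.81^2/4) = -7.85 dB
Step 2: SE = SL - 2*TL + TS - NL + DI - DT = 202 - 2*41 + (-7.85) - 73 + 8 - 16 = 31.15

31.15 dB


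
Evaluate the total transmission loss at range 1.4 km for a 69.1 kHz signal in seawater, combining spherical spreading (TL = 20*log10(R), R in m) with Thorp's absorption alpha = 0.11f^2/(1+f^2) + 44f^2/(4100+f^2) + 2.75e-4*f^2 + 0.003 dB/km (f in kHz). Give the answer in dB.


Step 1 (Thorp): alpha = 0.11*4774.81/(1+4774.81) + 44*4774.81/(4100+4774.81) + 2.75e-4*4774.81 + 0.003 = 25.0989 dB/km
Step 2: TL_spread = 20*log10(1400) = 62.92 dB
Step 3: TL_abs = alpha*R = 25.0989 * 1.4 = 35.14 dB
Step 4: TL_total = 62.92 + 35.14 = 98.06

98.06 dB


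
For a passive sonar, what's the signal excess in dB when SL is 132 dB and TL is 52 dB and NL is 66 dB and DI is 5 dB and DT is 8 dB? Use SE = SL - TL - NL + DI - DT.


SE = SL - TL - NL + DI - DT = 132 - 52 - 66 + 5 - 8 = 11

11 dB


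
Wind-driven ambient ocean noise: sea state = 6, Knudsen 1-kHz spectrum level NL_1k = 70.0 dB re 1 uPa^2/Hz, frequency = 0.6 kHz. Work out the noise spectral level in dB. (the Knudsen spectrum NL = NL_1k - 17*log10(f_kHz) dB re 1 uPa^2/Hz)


NL = NL_1k - 17*log10(f_kHz) = 70.0 - 17*log10(0.6) = 70.0 - (-3.77) = 73.77

73.77 dB


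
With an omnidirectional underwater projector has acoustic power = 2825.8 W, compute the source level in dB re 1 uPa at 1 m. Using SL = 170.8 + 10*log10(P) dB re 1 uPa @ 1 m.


SL = 170.8 + 10*log10(2825.8) = 170.8 + 34.51 = 205.31

205.31 dB


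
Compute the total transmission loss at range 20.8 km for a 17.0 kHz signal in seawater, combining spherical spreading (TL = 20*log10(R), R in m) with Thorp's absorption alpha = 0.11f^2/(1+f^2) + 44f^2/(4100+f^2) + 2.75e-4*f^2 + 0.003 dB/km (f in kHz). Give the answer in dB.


150.62 dB


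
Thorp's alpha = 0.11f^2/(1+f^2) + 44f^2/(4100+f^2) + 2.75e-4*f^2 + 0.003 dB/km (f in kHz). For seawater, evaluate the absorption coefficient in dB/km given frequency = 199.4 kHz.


50.934 dB/km


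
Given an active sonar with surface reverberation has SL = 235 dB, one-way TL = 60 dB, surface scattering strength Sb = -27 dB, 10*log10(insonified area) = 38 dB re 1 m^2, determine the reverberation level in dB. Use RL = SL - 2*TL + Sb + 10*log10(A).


RL = SL - 2*TL + Sb + 10*log10(A) = 235 - 2*60 + (-27) + 38 = 126

126 dB


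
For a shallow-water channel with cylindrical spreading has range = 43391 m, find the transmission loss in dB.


46.37 dB


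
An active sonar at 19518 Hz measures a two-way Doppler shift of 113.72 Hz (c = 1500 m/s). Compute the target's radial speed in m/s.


From fd = 2*f*v/c, v = c*fd/(2*f) = 1500 * 113.72 / (2*19518) = 4.37

4.37 m/s


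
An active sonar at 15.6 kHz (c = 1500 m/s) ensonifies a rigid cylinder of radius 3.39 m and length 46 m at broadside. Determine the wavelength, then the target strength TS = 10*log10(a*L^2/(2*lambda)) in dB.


Step 1: lambda = c/f = 1500/15600 = 0.09615 m
Step 2: TS = 10*log10(a*L^2/(2*lambda)) = 10*log10(3.39*46^2/(2*0.09615)) = 45.72

45.72 dB


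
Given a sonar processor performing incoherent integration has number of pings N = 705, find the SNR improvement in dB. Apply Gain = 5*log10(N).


Gain = 5*log10(705) = 14.24

14.24 dB


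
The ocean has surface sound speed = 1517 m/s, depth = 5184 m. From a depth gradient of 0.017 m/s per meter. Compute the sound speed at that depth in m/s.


c = 1517 + 0.017 * 5184 = 1605.128

1605.128 m/s


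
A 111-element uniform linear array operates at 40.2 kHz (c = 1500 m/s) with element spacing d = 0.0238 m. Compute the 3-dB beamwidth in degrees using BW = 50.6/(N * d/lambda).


Step 1: lambda = 1500/40200 = 0.03731 m
Step 2: d/lambda = 0.0238/0.03731 = 0.6379
Step 3: BW = 50.6/(N * d/lambda) = 50.6/(111 * 0.6379) = 0.71

0.71 deg


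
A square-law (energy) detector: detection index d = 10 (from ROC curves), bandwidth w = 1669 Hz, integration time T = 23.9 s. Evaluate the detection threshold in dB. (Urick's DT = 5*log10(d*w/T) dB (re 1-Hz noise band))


DT = 5*log10(d*w/T) = 5*log10(10 * 1669 / 23.9) = 5*log10(698.33) = 14.22

14.22 dB


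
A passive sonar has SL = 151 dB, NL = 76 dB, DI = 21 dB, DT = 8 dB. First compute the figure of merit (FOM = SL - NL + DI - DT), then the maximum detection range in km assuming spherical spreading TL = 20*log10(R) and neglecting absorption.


Step 1: FOM = SL - NL + DI - DT = 151 - 76 + 21 - 8 = 88 dB
Step 2: at max range FOM = TL = 20*log10(R), so R = 10^(88/20) = 25118.86 m = 25.12 km

25.12 km


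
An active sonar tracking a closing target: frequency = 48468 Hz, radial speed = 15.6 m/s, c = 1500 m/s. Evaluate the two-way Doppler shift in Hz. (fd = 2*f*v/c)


fd = 2*f*v/c = 2 * 48468 * 15.6 / 1500 = 1008.13

1008.13 Hz


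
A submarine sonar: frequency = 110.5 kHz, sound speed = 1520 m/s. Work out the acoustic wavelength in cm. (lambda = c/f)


1.38 cm


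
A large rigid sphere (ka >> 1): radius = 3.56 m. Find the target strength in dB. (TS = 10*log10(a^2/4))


5.01 dB


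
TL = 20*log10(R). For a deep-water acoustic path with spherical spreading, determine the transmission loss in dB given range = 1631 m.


TL = 20*log10(1631) = 64.25

64.25 dB


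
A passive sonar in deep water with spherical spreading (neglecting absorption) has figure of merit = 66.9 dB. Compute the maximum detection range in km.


2.21 km


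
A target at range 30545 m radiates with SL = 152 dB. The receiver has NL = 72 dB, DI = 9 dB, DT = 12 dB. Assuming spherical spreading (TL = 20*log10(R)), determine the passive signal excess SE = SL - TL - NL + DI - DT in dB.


-12.7 dB


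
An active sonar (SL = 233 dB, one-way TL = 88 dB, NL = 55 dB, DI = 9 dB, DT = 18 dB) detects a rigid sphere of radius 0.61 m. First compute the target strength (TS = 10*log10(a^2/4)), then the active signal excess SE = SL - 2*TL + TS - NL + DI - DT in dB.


Step 1: TS = 10*log10(0.61^2/4) = -10.31 dB
Step 2: SE = SL - 2*TL + TS - NL + DI - DT = 233 - 2*88 + (-10.31) - 55 + 9 - 18 = -17.31

-17.31 dB


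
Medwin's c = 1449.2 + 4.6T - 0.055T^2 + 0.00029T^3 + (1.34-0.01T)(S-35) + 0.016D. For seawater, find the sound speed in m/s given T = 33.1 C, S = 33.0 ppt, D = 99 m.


c = 1449.2 + 4.6*33.1 - 0.055*33.1^2 + 0.00029*33.1^3 + (1.34 - 0.01*33.1)*(33.0 - 35) + 0.016*99 = 1551.28

1551.28 m/s


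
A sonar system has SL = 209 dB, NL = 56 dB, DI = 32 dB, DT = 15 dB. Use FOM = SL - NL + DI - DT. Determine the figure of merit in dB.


170 dB


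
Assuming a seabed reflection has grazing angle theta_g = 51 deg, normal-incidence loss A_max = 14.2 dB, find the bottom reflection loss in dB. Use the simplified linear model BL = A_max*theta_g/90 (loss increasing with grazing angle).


BL = A_max * theta_g / 90 = 14.2 * 51 / 90 = 8.05

8.05 dB


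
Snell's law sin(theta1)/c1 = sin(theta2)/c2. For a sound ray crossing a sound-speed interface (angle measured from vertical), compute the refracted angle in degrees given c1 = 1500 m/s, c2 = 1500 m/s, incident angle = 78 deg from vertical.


sin(theta2) = (c2/c1)*sin(theta1) = (1500/1500)*sin(78 deg) = 0.97815
theta2 = arcsin(0.97815) = 78.0

78.0 deg


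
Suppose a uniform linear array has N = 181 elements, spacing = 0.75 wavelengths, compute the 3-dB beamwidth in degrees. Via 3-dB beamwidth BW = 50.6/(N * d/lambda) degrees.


BW = 50.6 / (181 * 0.75) = 50.6 / 135.75 = 0.37

0.37 deg


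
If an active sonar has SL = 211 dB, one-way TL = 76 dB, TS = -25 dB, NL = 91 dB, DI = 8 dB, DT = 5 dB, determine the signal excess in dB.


SE = SL - 2*TL + TS - NL + DI - DT = 211 - 2*76 + (-25) - 91 + 8 - 5 = -54

-54 dB


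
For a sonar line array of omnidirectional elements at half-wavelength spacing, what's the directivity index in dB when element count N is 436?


26.39 dB


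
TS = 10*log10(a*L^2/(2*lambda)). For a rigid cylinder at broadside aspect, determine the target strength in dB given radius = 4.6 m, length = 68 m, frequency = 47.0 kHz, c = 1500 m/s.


55.23 dB


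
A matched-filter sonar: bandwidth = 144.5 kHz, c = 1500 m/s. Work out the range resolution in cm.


dR = c/(2*BW) = 1500 / (2 * 144.5e3) = 0.0052 m = 0.52 cm

0.52 cm


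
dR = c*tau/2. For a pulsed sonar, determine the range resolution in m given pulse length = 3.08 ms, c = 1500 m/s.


dR = c*tau/2 = 1500 * 3.08e-3 / 2 = 2.31

2.31 m


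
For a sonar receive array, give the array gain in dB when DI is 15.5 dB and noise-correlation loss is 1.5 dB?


14.0 dB


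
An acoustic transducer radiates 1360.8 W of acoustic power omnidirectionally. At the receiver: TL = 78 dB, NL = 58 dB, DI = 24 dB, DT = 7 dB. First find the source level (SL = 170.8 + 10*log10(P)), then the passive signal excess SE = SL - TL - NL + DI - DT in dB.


Step 1: SL = 170.8 + 10*log10(1360.8) = 202.14 dB
Step 2: SE = SL - TL - NL + DI - DT = 202.14 - 78 - 58 + 24 - 7 = 83.14

83.14 dB


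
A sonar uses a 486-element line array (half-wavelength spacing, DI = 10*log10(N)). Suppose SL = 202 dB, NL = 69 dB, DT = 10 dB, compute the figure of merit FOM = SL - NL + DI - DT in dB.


149.87 dB


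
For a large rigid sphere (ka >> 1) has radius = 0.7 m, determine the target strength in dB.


-9.12 dB


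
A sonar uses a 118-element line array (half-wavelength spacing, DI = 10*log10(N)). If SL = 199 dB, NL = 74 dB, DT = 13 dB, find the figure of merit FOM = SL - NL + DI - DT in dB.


Step 1: DI = 10*log10(118) = 20.72 dB
Step 2: FOM = SL - NL + DI - DT = 199 - 74 + 20.72 - 13 = 132.72

132.72 dB


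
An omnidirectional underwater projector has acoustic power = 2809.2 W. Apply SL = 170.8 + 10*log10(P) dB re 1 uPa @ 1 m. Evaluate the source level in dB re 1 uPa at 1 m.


SL = 170.8 + 10*log10(2809.2) = 170.8 + 34.49 = 205.29

205.29 dB


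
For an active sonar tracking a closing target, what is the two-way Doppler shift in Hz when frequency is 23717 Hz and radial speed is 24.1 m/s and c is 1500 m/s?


fd = 2*f*v/c = 2 * 23717 * 24.1 / 1500 = 762.11

762.11 Hz


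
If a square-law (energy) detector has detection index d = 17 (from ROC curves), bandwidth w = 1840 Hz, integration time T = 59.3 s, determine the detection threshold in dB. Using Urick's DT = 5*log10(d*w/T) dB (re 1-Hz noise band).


13.61 dB


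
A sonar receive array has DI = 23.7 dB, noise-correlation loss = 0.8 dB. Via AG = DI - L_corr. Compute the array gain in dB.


AG = DI - L_corr = 23.7 - 0.8 = 22.9

22.9 dB


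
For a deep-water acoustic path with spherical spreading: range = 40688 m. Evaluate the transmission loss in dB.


TL = 20*log10(40688) = 92.19

92.19 dB


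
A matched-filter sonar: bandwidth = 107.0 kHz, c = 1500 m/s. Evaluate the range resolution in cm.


0.7 cm


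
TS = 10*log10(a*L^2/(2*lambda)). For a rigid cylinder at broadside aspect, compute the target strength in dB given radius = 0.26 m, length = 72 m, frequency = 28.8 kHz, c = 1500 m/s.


lambda = 1500/28800 = 0.05208 m
TS = 10*log10(0.26*72^2/(2*0.05208)) = 41.12

41.12 dB


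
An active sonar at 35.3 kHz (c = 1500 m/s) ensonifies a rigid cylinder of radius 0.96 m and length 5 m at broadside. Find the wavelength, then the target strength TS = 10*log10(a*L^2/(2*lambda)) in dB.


Step 1: lambda = c/f = 1500/35300 = 0.04249 m
Step 2: TS = 10*log10(a*L^2/(2*lambda)) = 10*log10(0.96*5^2/(2*0.04249)) = 24.51

24.51 dB


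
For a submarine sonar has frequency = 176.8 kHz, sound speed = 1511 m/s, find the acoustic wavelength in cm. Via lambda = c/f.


lambda = c/f = 1511 / 176800 = 0.0085 m = 0.85 cm

0.85 cm


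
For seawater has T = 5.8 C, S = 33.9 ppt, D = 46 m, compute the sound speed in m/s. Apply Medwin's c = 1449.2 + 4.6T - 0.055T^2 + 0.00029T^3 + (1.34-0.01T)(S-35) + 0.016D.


c = 1449.2 + 4.6*5.8 - 0.055*5.8^2 + 0.00029*5.8^3 + (1.34 - 0.01*5.8)*(33.9 - 35) + 0.016*46 = 1473.41

1473.41 m/s


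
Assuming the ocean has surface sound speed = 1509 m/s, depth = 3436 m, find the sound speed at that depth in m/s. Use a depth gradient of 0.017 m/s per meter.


c = 1509 + 0.017 * 3436 = 1567.412

1567.412 m/s


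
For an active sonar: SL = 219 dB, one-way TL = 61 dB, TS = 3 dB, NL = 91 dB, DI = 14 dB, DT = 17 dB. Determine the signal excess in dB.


6 dB


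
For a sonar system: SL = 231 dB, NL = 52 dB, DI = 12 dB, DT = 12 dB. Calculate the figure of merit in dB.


FOM = SL - NL + DI - DT = 231 - 52 + 12 - 12 = 179

179 dB


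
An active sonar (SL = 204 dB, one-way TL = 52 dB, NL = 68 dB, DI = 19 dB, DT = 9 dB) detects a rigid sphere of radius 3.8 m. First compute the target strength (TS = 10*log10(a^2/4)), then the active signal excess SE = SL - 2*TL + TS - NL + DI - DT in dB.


Step 1: TS = 10*log10(3.8^2/4) = 5.58 dB
Step 2: SE = SL - 2*TL + TS - NL + DI - DT = 204 - 2*52 + (5.58) - 68 + 19 - 9 = 47.58

47.58 dB


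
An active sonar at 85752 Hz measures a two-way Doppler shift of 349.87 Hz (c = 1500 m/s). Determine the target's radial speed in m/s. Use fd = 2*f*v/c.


From fd = 2*f*v/c, v = c*fd/(2*f) = 1500 * 349.87 / (2*85752) = 3.06

3.06 m/s


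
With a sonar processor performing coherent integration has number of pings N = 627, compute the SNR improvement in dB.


Gain = 10*log10(627) = 27.97

27.97 dB


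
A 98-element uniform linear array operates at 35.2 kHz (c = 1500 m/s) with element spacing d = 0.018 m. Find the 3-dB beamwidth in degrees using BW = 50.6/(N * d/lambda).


1.22 deg


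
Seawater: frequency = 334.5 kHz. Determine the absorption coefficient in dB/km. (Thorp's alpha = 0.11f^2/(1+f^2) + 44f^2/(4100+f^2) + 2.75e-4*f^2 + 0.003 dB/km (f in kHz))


73.328 dB/km


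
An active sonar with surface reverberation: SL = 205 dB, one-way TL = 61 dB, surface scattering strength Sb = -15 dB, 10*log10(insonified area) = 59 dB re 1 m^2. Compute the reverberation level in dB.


RL = SL - 2*TL + Sb + 10*log10(A) = 205 - 2*61 + (-15) + 59 = 127

127 dB


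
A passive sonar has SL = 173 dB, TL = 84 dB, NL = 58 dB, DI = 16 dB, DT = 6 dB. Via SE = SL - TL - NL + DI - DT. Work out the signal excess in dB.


SE = SL - TL - NL + DI - DT = 173 - 84 - 58 + 16 - 6 = 41

41 dB


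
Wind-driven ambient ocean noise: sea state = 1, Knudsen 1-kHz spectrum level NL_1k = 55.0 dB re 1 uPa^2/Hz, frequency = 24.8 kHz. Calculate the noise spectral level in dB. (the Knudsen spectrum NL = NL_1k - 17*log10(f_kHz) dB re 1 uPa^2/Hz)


NL = NL_1k - 17*log10(f_kHz) = 55.0 - 17*log10(24.8) = 55.0 - (23.71) = 31.29

31.29 dB


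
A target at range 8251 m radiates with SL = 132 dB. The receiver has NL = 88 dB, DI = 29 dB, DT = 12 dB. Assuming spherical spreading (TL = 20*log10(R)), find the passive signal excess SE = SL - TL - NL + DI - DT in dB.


-17.33 dB


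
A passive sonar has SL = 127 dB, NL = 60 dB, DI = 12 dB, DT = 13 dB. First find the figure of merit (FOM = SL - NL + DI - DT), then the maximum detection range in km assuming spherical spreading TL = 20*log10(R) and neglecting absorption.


Step 1: FOM = SL - NL + DI - DT = 127 - 60 + 12 - 13 = 66 dB
Step 2: at max range FOM = TL = 20*log10(R), so R = 10^(66/20) = 1995.26 m = 2.0 km

2.0 km


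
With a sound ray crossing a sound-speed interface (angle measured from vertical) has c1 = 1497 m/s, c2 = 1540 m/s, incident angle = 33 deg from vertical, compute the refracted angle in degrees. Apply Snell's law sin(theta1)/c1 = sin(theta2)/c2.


sin(theta2) = (c2/c1)*sin(theta1) = (1540/1497)*sin(33 deg) = 0.56028
theta2 = arcsin(0.56028) = 34.08

34.08 deg


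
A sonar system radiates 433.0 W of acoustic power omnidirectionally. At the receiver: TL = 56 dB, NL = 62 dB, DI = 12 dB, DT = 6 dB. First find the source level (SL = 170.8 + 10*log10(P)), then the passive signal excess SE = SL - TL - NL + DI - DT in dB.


Step 1: SL = 170.8 + 10*log10(433.0) = 197.16 dB
Step 2: SE = SL - TL - NL + DI - DT = 197.16 - 56 - 62 + 12 - 6 = 85.16

85.16 dB


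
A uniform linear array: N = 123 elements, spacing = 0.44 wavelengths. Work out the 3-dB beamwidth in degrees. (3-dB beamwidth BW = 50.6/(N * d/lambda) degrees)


BW = 50.6 / (123 * 0.44) = 50.6 / 54.12 = 0.93

0.93 deg


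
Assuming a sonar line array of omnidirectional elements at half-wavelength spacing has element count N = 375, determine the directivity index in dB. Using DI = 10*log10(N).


DI = 10*log10(375) = 25.74

25.74 dB


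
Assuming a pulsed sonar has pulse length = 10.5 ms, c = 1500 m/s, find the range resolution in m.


dR = c*tau/2 = 1500 * 10.5e-3 / 2 = 7.875

7.875 m


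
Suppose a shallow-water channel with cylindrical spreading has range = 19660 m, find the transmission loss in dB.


42.94 dB


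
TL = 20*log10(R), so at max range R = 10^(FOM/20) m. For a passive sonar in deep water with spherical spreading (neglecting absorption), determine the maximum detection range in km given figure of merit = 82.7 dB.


13.65 km


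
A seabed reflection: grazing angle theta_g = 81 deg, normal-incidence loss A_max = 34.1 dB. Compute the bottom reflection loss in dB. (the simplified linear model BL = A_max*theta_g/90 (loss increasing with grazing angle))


BL = A_max * theta_g / 90 = 34.1 * 81 / 90 = 30.69

30.69 dB


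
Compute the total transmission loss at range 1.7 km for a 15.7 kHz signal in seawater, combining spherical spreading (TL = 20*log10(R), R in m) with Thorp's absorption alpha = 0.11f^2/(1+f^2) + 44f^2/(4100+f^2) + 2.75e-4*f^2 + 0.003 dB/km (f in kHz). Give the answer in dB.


69.16 dB


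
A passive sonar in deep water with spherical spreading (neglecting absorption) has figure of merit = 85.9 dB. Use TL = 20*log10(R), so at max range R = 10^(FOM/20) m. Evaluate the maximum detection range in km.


At max range FOM = TL, so 20*log10(R) = 85.9
R = 10^(85.9/20) = 19724.23 m = 19.72 km

19.72 km


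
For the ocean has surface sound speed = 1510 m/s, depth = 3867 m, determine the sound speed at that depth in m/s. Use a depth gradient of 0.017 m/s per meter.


1575.739 m/s


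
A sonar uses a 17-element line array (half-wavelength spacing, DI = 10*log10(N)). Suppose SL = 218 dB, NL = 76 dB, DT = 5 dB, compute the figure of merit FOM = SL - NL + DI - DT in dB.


Step 1: DI = 10*log10(17) = 12.3 dB
Step 2: FOM = SL - NL + DI - DT = 218 - 76 + 12.3 - 5 = 149.3

149.3 dB


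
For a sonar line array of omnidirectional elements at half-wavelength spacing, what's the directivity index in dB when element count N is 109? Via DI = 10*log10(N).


20.37 dB


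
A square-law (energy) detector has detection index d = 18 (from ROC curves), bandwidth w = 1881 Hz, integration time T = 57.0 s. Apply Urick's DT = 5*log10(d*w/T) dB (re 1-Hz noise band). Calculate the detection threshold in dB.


13.87 dB


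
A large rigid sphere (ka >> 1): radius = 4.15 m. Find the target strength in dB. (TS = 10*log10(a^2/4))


TS = 10*log10(4.15^2 / 4) = 10*log10(4.305625) = 6.34

6.34 dB


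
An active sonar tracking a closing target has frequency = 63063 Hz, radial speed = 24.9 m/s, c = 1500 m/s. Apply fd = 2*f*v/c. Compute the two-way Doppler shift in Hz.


fd = 2*f*v/c = 2 * 63063 * 24.9 / 1500 = 2093.69

2093.69 Hz


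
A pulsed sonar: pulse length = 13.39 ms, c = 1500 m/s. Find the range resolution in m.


dR = c*tau/2 = 1500 * 13.39e-3 / 2 = 10.0425

10.0425 m


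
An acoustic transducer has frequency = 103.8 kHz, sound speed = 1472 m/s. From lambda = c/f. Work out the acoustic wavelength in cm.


lambda = c/f = 1472 / 103800 = 0.0142 m = 1.42 cm

1.42 cm


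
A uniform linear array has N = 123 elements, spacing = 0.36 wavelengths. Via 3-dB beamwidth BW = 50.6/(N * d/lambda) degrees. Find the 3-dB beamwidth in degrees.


BW = 50.6 / (123 * 0.36) = 50.6 / 44.28 = 1.14

1.14 deg


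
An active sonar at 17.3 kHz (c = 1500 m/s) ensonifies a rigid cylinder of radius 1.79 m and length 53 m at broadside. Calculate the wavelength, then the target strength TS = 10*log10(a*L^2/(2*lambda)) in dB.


Step 1: lambda = c/f = 1500/17300 = 0.08671 m
Step 2: TS = 10*log10(a*L^2/(2*lambda)) = 10*log10(1.79*53^2/(2*0.08671)) = 44.62

44.62 dB


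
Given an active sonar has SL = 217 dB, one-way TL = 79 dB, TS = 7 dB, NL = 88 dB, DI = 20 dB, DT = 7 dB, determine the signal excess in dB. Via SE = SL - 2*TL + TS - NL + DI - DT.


SE = SL - 2*TL + TS - NL + DI - DT = 217 - 2*79 + (7) - 88 + 20 - 7 = -9

-9 dB


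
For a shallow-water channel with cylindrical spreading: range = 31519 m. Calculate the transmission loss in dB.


TL = 10*log10(31519) = 44.99

44.99 dB


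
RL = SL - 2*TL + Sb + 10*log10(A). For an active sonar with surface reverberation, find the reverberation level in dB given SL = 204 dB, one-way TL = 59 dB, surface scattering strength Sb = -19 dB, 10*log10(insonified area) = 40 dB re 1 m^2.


RL = SL - 2*TL + Sb + 10*log10(A) = 204 - 2*59 + (-19) + 40 = 107

107 dB


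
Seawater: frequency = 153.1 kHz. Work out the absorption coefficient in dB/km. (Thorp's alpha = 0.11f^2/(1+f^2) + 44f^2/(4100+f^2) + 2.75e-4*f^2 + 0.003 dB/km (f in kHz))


f^2 = 23439.61
alpha = 0.11*23439.61/(1+23439.61) + 44*23439.61/(4100+23439.61) + 2.75e-4*23439.61 + 0.003 = 44.008

44.008 dB/km


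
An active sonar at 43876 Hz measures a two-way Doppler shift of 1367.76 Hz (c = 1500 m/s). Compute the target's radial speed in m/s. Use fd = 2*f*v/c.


From fd = 2*f*v/c, v = c*fd/(2*f) = 1500 * 1367.76 / (2*43876) = 23.38

23.38 m/s


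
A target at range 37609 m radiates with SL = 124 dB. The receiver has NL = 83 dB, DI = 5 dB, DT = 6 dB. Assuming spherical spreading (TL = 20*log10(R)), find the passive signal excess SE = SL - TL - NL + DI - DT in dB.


Step 1: TL = 20*log10(37609) = 91.51 dB
Step 2: SE = 124 - 91.51 - 83 + 5 - 6 = -51.51

-51.51 dB


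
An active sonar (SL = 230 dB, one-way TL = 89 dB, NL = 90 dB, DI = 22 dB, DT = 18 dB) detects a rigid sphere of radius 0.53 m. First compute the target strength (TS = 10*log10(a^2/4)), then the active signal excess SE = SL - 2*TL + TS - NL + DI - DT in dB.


Step 1: TS = 10*log10(0.53^2/4) = -11.54 dB
Step 2: SE = SL - 2*TL + TS - NL + DI - DT = 230 - 2*89 + (-11.54) - 90 + 22 - 18 = -45.54

-45.54 dB
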